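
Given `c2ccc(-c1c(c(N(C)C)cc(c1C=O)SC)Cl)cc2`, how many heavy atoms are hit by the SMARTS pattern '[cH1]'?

6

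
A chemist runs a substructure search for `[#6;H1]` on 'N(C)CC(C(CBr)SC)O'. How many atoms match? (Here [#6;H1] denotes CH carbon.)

The query [#6;H1] means: any carbon bearing exactly one hydrogen.
Check the 10 heavy atoms by environment: 2× C (H2) → no; 2× C (H1) → match; 1× S (H0) → no; 2× C (H3) → no; 1× N (H1) → no; 1× O (H1) → no; 1× Br (H0) → no.
That gives 2 matching atoms.

2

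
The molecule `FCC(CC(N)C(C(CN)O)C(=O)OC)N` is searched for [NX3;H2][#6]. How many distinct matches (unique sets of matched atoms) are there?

3

[NX3;H2][#6] is the SMARTS for a primary amine: a trivalent nitrogen with two H attached to carbon.
The molecule carries 3 separate instances of a primary amino group (-NH2) meeting every constraint; each maps to a distinct set of atoms, giving 3 matches.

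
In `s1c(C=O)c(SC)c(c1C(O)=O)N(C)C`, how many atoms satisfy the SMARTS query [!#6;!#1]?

6

The query [!#6;!#1] means: not carbon and not hydrogen — any heteroatom.
Check the 15 heavy atoms by environment: 1× s (aromatic) → match; 4× c (aromatic) → no; 1× N → match; 5× C → no; 3× O → match; 1× S → match.
Summing the matching environments: 1 + 1 + 3 + 1 = 6 matching atoms.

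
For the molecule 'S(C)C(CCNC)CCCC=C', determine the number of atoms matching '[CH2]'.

6

The query [CH2] means: aliphatic carbon with exactly two hydrogens.
Check the 12 heavy atoms by environment: 6× C (H2) → match; 2× C (H1) → no; 1× N (H1) → no; 2× C (H3) → no; 1× S (H0) → no.
That gives 6 matching atoms.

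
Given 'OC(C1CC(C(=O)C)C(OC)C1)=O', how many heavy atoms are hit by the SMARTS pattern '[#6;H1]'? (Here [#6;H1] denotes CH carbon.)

3

The query [#6;H1] means: any carbon bearing exactly one hydrogen.
Check the 13 heavy atoms by environment: 2× C (H2) → no; 3× C (H1) → match; 3× O (H0) → no; 2× C (H3) → no; 2× C (H0) → no; 1× O (H1) → no.
That gives 3 matching atoms.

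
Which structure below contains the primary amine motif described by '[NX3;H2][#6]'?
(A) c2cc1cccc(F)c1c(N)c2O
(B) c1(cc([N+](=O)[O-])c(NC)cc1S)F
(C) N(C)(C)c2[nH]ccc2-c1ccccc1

A

[NX3;H2][#6] describes a trivalent nitrogen with two H attached to carbon (a primary amine).
(A) contains a primary amino group (-NH2), which satisfies every atom and bond constraint.
(B) has an N-methylamino group (-NHCH3) but the nitrogen bears two carbons and only one H (H1), not H2.
(C) has a dimethylamino group (-N(CH3)2) but the nitrogen has H0, not H2.
So the answer is (A).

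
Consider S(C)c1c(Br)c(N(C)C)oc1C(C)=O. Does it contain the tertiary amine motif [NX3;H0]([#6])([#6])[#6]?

Yes

The pattern [NX3;H0]([#6])([#6])[#6] describes a trivalent nitrogen with no H, bonded to three carbons — a tertiary amine.
The molecule carries a dimethylamino group (-N(CH3)2), whose atoms satisfy every constraint of the query, so the pattern matches.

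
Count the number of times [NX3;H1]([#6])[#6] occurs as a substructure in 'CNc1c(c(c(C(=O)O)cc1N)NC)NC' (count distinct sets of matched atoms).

3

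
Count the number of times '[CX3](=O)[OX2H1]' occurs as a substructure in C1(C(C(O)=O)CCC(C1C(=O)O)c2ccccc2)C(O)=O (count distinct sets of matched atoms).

3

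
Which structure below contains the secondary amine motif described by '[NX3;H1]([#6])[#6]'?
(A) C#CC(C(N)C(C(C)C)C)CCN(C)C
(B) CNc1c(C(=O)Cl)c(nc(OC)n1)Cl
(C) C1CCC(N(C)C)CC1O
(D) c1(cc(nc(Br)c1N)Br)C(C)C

[NX3;H1]([#6])[#6] describes a trivalent nitrogen with one H, bonded to two carbons (a secondary amine).
(A) has a dimethylamino group (-N(CH3)2) but the nitrogen has H0, not H1.
(B) contains an N-methylamino group (-NHCH3), which satisfies every atom and bond constraint.
(C) has a dimethylamino group (-N(CH3)2) but the nitrogen has H0, not H1.
(D) has a primary amino group (-NH2) but the nitrogen has H2 and only one carbon neighbour.
So the answer is (B).

B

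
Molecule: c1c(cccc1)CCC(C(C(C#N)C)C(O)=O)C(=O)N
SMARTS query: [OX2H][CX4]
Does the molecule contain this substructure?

No

The pattern [OX2H][CX4] describes a hydroxyl oxygen bound to an sp3 (X4) carbon — an aliphatic alcohol.
The closest candidate here is a carboxylic acid group (-C(=O)OH), but the -OH is on a CX3 carbonyl carbon, not a CX4 carbon. No other fragment satisfies the full query, so there is no match.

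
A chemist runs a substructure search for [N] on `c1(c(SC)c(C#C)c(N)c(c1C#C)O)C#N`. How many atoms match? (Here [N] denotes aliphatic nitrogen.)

2

Check the 16 heavy atoms by environment: 6× c (aromatic) → no; 6× C → no; 1× O → no; 1× S → no; 2× N → match.
That gives 2 matching atoms.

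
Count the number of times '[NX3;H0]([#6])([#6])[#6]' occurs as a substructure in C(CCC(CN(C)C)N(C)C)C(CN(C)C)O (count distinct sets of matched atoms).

3

[NX3;H0]([#6])([#6])[#6] is the SMARTS for a tertiary amine: a trivalent nitrogen with no H, bonded to three carbons.
The molecule carries 3 separate instances of a dimethylamino group (-N(CH3)2) meeting every constraint; each maps to a distinct set of atoms, giving 3 matches.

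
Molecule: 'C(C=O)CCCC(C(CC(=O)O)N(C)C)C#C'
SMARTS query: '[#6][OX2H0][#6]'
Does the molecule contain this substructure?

No

The pattern [#6][OX2H0][#6] describes an aliphatic oxygen bridging two carbons with no H on the oxygen — an ether.
The closest candidate here is a carboxylic acid group (-C(=O)OH), but the -OH oxygen has H1; the =O is OX1, not OX2. No other fragment satisfies the full query, so there is no match.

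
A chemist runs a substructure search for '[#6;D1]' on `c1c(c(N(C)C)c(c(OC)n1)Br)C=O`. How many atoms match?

3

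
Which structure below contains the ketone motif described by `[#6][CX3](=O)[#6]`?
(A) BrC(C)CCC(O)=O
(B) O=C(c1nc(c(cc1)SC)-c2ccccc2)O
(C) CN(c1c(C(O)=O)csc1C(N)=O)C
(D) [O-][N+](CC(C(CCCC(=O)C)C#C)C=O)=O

D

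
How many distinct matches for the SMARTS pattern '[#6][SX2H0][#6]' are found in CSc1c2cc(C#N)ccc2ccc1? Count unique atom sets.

[#6][SX2H0][#6] is the SMARTS for a thioether: an aliphatic sulfur bridging two carbons with no H on the sulfur.
Exactly one fragment in the molecule meets all constraints, giving 1 match.

1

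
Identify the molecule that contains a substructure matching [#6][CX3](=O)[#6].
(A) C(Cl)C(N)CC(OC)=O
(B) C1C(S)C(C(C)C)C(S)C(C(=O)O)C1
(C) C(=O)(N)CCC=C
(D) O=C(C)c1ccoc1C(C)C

[#6][CX3](=O)[#6] describes a carbonyl carbon (no H) flanked by two carbons (a ketone).
(A) has a methyl-ester group (-C(=O)OCH3) but one neighbour of the carbonyl carbon is O, not C.
(B) has a carboxylic acid group (-C(=O)OH) but one neighbour of the carbonyl carbon is O, not C.
(C) has a primary amide (-C(=O)NH2) but one neighbour of the carbonyl carbon is N, not C.
(D) contains an acetyl/ketone group (-C(=O)CH3), which satisfies every atom and bond constraint.
So the answer is (D).

D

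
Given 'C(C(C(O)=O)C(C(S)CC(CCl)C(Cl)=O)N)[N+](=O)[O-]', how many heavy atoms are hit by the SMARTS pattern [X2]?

The query [X2] means: any atom with exactly two total connections (bonds + H).
Check the 19 heavy atoms by environment: 7× C (X4) → no; 1× S (X2) → match; 2× C (X3) → no; 3× O (X1) → no; 2× Cl (X1) → no; 1× O (X2) → match; 1× N (X3) → no; 1× N (charge +1, X3) → no; 1× O (charge -1, X1) → no.
Summing the matching environments: 1 + 1 = 2 matching atoms.

2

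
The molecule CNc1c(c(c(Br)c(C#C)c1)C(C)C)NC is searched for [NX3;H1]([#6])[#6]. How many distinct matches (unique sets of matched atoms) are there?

2

[NX3;H1]([#6])[#6] is the SMARTS for a secondary amine: a trivalent nitrogen with one H, bonded to two carbons.
The molecule carries 2 separate instances of an N-methylamino group (-NHCH3) meeting every constraint; each maps to a distinct set of atoms, giving 2 matches.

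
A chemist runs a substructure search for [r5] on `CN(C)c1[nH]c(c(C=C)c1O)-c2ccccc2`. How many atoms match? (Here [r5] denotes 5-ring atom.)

Check the 17 heavy atoms by environment: 1× n (aromatic, in 5-ring) → match; 4× c (aromatic, in 5-ring) → match; 4× C (acyclic) → no; 6× c (aromatic, in 6-ring) → no; 1× N (acyclic) → no; 1× O (acyclic) → no.
Summing the matching environments: 1 + 4 = 5 matching atoms.

5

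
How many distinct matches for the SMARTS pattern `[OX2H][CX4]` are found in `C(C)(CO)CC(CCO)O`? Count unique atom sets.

3

[OX2H][CX4] is the SMARTS for an aliphatic alcohol: a hydroxyl oxygen bound to an sp3 (X4) carbon.
The molecule carries 3 separate instances of a hydroxyl group (-OH) meeting every constraint; each maps to a distinct set of atoms, giving 3 matches.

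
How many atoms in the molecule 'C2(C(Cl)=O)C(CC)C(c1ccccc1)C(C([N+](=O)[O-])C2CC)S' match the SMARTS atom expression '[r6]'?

12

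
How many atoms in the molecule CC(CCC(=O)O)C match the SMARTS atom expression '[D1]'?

4

The query [D1] means: atom with exactly one heavy-atom neighbour (degree 1).
Check the 8 heavy atoms by environment: 2× C (D2) → no; 2× C (D3) → no; 2× O (D1) → match; 2× C (D1) → match.
Summing the matching environments: 2 + 2 = 4 matching atoms.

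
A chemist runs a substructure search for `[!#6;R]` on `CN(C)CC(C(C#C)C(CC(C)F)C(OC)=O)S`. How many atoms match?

0

The query [!#6;R] means: non-carbon atom that is part of a ring.
Check the 18 heavy atoms by environment: 13× C (acyclic) → no; 1× S (acyclic) → no; 1× N (acyclic) → no; 1× F (acyclic) → no; 2× O (acyclic) → no.
No environment satisfies the query, so 0 matching atoms.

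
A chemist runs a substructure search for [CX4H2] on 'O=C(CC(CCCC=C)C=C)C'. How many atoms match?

4

The query [CX4H2] means: sp3 carbon (X4) with exactly two hydrogens.
Check the 12 heavy atoms by environment: 4× C (H2, X4) → match; 1× C (H1, X4) → no; 2× C (H1, X3) → no; 2× C (H2, X3) → no; 1× C (H0, X3) → no; 1× O (H0, X1) → no; 1× C (H3, X4) → no.
That gives 4 matching atoms.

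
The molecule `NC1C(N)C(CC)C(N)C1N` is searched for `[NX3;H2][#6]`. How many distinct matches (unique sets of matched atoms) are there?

[NX3;H2][#6] is the SMARTS for a primary amine: a trivalent nitrogen with two H attached to carbon.
The molecule carries 4 separate instances of a primary amino group (-NH2) meeting every constraint; each maps to a distinct set of atoms, giving 4 matches.

4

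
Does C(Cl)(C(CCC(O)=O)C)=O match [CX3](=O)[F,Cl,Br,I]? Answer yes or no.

Yes

The pattern [CX3](=O)[F,Cl,Br,I] describes a carbonyl carbon bonded to a halogen — an acyl halide.
The molecule carries an acyl chloride (-C(=O)Cl), whose atoms satisfy every constraint of the query, so the pattern matches.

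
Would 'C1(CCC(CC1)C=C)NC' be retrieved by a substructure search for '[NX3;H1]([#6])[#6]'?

The pattern [NX3;H1]([#6])[#6] describes a trivalent nitrogen with one H, bonded to two carbons — a secondary amine.
The molecule carries an N-methylamino group (-NHCH3), whose atoms satisfy every constraint of the query, so the pattern matches.

Yes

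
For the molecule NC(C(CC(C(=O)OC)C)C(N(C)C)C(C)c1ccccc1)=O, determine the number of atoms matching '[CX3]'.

The query [CX3] means: C with X3: aliphatic carbon with exactly 3 total connections.
Check the 23 heavy atoms by environment: 10× C (X4) → no; 2× N (X3) → no; 2× C (X3) → match; 2× O (X1) → no; 1× O (X2) → no; 6× c (aromatic, X3) → no.
That gives 2 matching atoms.

2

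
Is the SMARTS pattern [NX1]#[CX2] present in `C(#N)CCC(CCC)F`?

Yes

The pattern [NX1]#[CX2] describes a nitrogen triple-bonded to a two-connected carbon — a nitrile.
The molecule carries a nitrile (-C#N), whose atoms satisfy every constraint of the query, so the pattern matches.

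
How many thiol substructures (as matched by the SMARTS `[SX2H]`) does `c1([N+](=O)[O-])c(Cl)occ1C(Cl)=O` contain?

[SX2H] is the SMARTS for a thiol: an aliphatic sulfur with two connections, one being H.
No fragment in the molecule satisfies every constraint, giving 0 matches.

0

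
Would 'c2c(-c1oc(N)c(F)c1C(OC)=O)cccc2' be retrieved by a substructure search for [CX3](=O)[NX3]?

The pattern [CX3](=O)[NX3] describes a carbonyl carbon bonded to a trivalent nitrogen — an amide.
The closest candidate here is a methyl-ester group (-C(=O)OCH3), but the carbonyl is bonded to O, not to an NX3 nitrogen. No other fragment satisfies the full query, so there is no match.

No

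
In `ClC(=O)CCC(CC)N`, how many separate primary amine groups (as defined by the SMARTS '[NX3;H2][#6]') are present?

[NX3;H2][#6] is the SMARTS for a primary amine: a trivalent nitrogen with two H attached to carbon.
Exactly one fragment in the molecule meets all constraints, giving 1 match.

1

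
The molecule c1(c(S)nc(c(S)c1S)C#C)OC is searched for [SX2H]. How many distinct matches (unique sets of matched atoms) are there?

3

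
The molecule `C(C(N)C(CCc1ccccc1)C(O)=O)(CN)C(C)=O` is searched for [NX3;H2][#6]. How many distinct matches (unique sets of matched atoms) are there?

2

[NX3;H2][#6] is the SMARTS for a primary amine: a trivalent nitrogen with two H attached to carbon.
The molecule carries 2 separate instances of a primary amino group (-NH2) meeting every constraint; each maps to a distinct set of atoms, giving 2 matches.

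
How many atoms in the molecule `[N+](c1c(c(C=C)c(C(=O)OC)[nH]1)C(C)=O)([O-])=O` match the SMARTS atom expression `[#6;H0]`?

The query [#6;H0] means: any carbon with no attached hydrogen.
Check the 17 heavy atoms by environment: 1× n (aromatic, H1) → no; 4× c (aromatic, H0) → match; 1× C (H1) → no; 1× C (H2) → no; 1× N (charge +1, H0) → no; 1× O (charge -1, H0) → no; 4× O (H0) → no; 2× C (H0) → match; 2× C (H3) → no.
Summing the matching environments: 4 + 2 = 6 matching atoms.

6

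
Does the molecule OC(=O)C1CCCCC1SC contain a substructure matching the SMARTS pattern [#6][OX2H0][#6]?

No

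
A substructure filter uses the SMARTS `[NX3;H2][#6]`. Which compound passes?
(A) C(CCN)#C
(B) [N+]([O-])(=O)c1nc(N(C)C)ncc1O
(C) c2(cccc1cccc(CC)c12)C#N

[NX3;H2][#6] describes a trivalent nitrogen with two H attached to carbon (a primary amine).
(A) contains a primary amino group (-NH2), which satisfies every atom and bond constraint.
(B) has a nitro group (-[N+](=O)[O-]) but the nitrogen is [N+] with no H, not NX3H2.
(C) has a nitrile (-C#N) but the nitrogen is NX1 (triple-bonded), not NX3 with two H.
So the answer is (A).

A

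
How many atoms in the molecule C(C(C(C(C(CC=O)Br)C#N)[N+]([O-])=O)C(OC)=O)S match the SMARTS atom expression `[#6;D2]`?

Check the 19 heavy atoms by environment: 4× C (D2) → match; 5× C (D3) → no; 1× N (charge +1, D3) → no; 1× O (charge -1, D1) → no; 3× O (D1) → no; 1× Br (D1) → no; 1× O (D2) → no; 1× C (D1) → no; 1× N (D1) → no; 1× S (D1) → no.
That gives 4 matching atoms.

4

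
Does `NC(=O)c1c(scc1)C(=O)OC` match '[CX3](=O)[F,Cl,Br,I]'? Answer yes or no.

The pattern [CX3](=O)[F,Cl,Br,I] describes a carbonyl carbon bonded to a halogen — an acyl halide.
The closest candidate here is a methyl-ester group (-C(=O)OCH3), but the carbonyl is bonded to -O-C, not to a halogen. No other fragment satisfies the full query, so there is no match.

No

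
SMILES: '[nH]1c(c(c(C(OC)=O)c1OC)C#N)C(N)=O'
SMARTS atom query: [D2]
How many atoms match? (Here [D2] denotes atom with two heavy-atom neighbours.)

4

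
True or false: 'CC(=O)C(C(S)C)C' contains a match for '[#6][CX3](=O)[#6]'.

The pattern [#6][CX3](=O)[#6] describes a carbonyl carbon (no H) flanked by two carbons — a ketone.
The molecule carries an acetyl/ketone group (-C(=O)CH3), whose atoms satisfy every constraint of the query, so the pattern matches.

True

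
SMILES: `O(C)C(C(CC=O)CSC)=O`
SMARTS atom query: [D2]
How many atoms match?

5

Check the 11 heavy atoms by environment: 3× C (D2) → match; 2× C (D3) → no; 1× S (D2) → match; 2× C (D1) → no; 2× O (D1) → no; 1× O (D2) → match.
Summing the matching environments: 3 + 1 + 1 = 5 matching atoms.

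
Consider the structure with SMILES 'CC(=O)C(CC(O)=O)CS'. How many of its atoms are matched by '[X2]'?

Check the 10 heavy atoms by environment: 4× C (X4) → no; 2× C (X3) → no; 2× O (X1) → no; 1× S (X2) → match; 1× O (X2) → match.
Summing the matching environments: 1 + 1 = 2 matching atoms.

2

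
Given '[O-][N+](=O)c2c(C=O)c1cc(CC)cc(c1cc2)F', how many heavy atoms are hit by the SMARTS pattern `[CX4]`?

2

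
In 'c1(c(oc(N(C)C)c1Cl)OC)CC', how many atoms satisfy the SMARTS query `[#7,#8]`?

3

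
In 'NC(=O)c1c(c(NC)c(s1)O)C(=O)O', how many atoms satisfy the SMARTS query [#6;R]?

The query [#6;R] means: carbon that is part of a ring.
Check the 14 heavy atoms by environment: 1× s (aromatic, in 5-ring) → no; 4× c (aromatic, in 5-ring) → match; 3× C (acyclic) → no; 4× O (acyclic) → no; 2× N (acyclic) → no.
That gives 4 matching atoms.

4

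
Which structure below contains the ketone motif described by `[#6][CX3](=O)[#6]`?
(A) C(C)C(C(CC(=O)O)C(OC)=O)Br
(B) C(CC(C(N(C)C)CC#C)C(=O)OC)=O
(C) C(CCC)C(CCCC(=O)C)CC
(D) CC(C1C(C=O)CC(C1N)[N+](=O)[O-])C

C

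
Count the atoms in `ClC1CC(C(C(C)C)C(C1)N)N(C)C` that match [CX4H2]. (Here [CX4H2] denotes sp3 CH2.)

2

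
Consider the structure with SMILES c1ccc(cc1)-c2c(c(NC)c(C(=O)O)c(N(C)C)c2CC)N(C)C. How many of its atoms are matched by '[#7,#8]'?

5

The query [#7,#8] means: nitrogen or oxygen (comma = OR).
Check the 25 heavy atoms by environment: 12× c (aromatic) → no; 8× C → no; 2× O → match; 3× N → match.
Summing the matching environments: 2 + 3 = 5 matching atoms.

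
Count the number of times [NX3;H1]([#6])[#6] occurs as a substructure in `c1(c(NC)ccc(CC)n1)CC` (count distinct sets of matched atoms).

1

[NX3;H1]([#6])[#6] is the SMARTS for a secondary amine: a trivalent nitrogen with one H, bonded to two carbons.
Exactly one fragment in the molecule meets all constraints, giving 1 match.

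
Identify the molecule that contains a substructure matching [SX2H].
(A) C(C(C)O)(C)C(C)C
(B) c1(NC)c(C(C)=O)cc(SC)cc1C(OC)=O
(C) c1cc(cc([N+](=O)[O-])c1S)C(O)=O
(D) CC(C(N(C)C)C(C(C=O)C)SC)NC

C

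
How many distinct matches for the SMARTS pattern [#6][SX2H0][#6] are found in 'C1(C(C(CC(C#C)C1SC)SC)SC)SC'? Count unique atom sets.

4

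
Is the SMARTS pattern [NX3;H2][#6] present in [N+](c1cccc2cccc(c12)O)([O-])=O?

The pattern [NX3;H2][#6] describes a trivalent nitrogen with two H attached to carbon — a primary amine.
The closest candidate here is a nitro group (-[N+](=O)[O-]), but the nitrogen is [N+] with no H, not NX3H2. No other fragment satisfies the full query, so there is no match.

No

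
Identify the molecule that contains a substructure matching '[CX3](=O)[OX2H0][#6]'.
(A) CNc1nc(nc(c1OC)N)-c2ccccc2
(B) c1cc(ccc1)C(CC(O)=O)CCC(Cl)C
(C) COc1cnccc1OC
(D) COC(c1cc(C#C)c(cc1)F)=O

D

[CX3](=O)[OX2H0][#6] describes a carbonyl carbon bonded to an oxygen that is itself bonded to carbon (no H on that O) (an ester).
(A) has a methoxy ether (-OCH3) but the ether oxygen is not adjacent to a C=O carbon.
(B) has a carboxylic acid group (-C(=O)OH) but the singly-bonded O carries H (OX2H1, not H0).
(C) has a methoxy ether (-OCH3) but the ether oxygen is not adjacent to a C=O carbon.
(D) contains a methyl-ester group (-C(=O)OCH3), which satisfies every atom and bond constraint.
So the answer is (D).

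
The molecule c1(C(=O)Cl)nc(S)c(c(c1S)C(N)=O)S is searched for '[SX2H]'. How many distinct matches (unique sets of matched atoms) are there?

3

[SX2H] is the SMARTS for a thiol: an aliphatic sulfur with two connections, one being H.
The molecule carries 3 separate instances of a thiol (-SH) meeting every constraint; each maps to a distinct set of atoms, giving 3 matches.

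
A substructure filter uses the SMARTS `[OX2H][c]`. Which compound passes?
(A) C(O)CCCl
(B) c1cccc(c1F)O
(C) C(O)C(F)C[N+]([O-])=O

B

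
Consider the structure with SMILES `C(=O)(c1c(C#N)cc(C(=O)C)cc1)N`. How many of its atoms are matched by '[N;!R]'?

The query [N;!R] means: aliphatic nitrogen not in a ring.
Check the 14 heavy atoms by environment: 6× c (aromatic, in 6-ring) → no; 4× C (acyclic) → no; 2× N (acyclic) → match; 2× O (acyclic) → no.
That gives 2 matching atoms.

2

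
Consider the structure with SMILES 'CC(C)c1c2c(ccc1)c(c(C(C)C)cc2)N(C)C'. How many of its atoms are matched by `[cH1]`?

5

Check the 19 heavy atoms by environment: 5× c (aromatic, H0) → no; 5× c (aromatic, H1) → match; 2× C (H1) → no; 6× C (H3) → no; 1× N (H0) → no.
That gives 5 matching atoms.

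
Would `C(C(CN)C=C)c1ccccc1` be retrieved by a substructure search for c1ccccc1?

Yes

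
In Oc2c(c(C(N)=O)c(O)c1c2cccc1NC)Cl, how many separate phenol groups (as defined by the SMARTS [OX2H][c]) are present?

[OX2H][c] is the SMARTS for a phenol: a hydroxyl oxygen attached to an aromatic carbon.
The molecule carries 2 separate instances of a hydroxyl group (-OH) meeting every constraint; each maps to a distinct set of atoms, giving 2 matches.

2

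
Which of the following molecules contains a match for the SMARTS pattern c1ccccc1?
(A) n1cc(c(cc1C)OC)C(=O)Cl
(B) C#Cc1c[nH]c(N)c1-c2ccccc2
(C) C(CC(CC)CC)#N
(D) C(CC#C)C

c1ccccc1 describes six aromatic carbons in a ring (a benzene ring).
(A) has a methyl group (-CH3) but no six-membered all-carbon aromatic ring is present.
(B) contains a phenyl ring, which satisfies every atom and bond constraint.
(C) has a methyl group (-CH3) but no six-membered all-carbon aromatic ring is present.
(D) has a methyl group (-CH3) but no six-membered all-carbon aromatic ring is present.
So the answer is (B).

B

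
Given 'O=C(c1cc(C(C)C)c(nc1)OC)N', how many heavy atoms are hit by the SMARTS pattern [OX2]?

1

Check the 14 heavy atoms by environment: 1× n (aromatic, X2) → no; 5× c (aromatic, X3) → no; 1× C (X3) → no; 1× O (X1) → no; 1× N (X3) → no; 4× C (X4) → no; 1× O (X2) → match.
That gives 1 matching atom.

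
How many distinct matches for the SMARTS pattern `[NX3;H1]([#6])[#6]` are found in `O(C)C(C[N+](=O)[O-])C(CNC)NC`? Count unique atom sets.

2

[NX3;H1]([#6])[#6] is the SMARTS for a secondary amine: a trivalent nitrogen with one H, bonded to two carbons.
The molecule carries 2 separate instances of an N-methylamino group (-NHCH3) meeting every constraint; each maps to a distinct set of atoms, giving 2 matches.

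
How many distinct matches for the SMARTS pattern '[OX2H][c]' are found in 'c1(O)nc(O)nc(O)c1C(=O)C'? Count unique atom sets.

[OX2H][c] is the SMARTS for a phenol: a hydroxyl oxygen attached to an aromatic carbon.
The molecule carries 3 separate instances of a hydroxyl group (-OH) meeting every constraint; each maps to a distinct set of atoms, giving 3 matches.

3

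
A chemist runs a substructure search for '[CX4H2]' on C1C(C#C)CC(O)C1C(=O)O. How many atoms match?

2

Check the 11 heavy atoms by environment: 3× C (H1, X4) → no; 2× C (H2, X4) → match; 1× C (H0, X3) → no; 1× O (H0, X1) → no; 2× O (H1, X2) → no; 1× C (H0, X2) → no; 1× C (H1, X2) → no.
That gives 2 matching atoms.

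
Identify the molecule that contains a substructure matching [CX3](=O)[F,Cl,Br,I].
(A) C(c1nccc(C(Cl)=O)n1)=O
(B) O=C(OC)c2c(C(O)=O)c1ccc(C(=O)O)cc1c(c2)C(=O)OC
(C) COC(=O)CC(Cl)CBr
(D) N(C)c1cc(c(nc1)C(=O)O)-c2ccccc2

A

[CX3](=O)[F,Cl,Br,I] describes a carbonyl carbon bonded to a halogen (an acyl halide).
(A) contains an acyl chloride (-C(=O)Cl), which satisfies every atom and bond constraint.
(B) has a carboxylic acid group (-C(=O)OH) but the carbonyl is bonded to -OH, not to a halogen.
(C) has a chloro substituent but the Cl is not on a carbonyl carbon.
(D) has a carboxylic acid group (-C(=O)OH) but the carbonyl is bonded to -OH, not to a halogen.
So the answer is (A).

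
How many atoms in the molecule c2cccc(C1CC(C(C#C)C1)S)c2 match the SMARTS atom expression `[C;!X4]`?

2

Check the 14 heavy atoms by environment: 5× C (X4) → no; 2× C (X2) → match; 1× S (X2) → no; 6× c (aromatic, X3) → no.
That gives 2 matching atoms.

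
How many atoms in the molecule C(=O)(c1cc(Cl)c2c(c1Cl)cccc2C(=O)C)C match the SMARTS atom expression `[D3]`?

Check the 18 heavy atoms by environment: 6× c (aromatic, D3) → match; 4× c (aromatic, D2) → no; 2× C (D3) → match; 2× O (D1) → no; 2× C (D1) → no; 2× Cl (D1) → no.
Summing the matching environments: 6 + 2 = 8 matching atoms.

8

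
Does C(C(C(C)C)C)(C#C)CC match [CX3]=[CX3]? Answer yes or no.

The pattern [CX3]=[CX3] describes a non-aromatic C=C double bond between two sp2 carbons — an alkene.
The closest candidate here is an ethynyl group (-C#CH), but the C-C bond is a triple bond, not a double bond. No other fragment satisfies the full query, so there is no match.

No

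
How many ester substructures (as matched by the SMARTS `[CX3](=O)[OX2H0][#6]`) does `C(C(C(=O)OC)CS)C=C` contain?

1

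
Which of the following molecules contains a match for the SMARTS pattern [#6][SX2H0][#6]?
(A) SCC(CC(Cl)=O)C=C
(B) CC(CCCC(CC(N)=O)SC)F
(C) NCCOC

B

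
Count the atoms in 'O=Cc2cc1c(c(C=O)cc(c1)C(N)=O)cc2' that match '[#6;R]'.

10

The query [#6;R] means: carbon that is part of a ring.
Check the 17 heavy atoms by environment: 10× c (aromatic, in 6-ring) → match; 3× C (acyclic) → no; 3× O (acyclic) → no; 1× N (acyclic) → no.
That gives 10 matching atoms.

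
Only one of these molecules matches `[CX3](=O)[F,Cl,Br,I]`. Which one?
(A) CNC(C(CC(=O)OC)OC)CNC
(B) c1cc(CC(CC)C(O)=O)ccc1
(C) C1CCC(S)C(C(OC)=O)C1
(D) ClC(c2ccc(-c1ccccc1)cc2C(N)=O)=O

D

[CX3](=O)[F,Cl,Br,I] describes a carbonyl carbon bonded to a halogen (an acyl halide).
(A) has a methyl-ester group (-C(=O)OCH3) but the carbonyl is bonded to -O-C, not to a halogen.
(B) has a carboxylic acid group (-C(=O)OH) but the carbonyl is bonded to -OH, not to a halogen.
(C) has a methyl-ester group (-C(=O)OCH3) but the carbonyl is bonded to -O-C, not to a halogen.
(D) contains an acyl chloride (-C(=O)Cl), which satisfies every atom and bond constraint.
So the answer is (D).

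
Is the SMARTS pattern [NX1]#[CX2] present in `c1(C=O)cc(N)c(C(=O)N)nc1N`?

No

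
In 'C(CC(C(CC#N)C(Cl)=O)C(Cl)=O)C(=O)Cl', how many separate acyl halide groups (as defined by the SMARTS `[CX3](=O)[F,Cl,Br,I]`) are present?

[CX3](=O)[F,Cl,Br,I] is the SMARTS for an acyl halide: a carbonyl carbon bonded to a halogen.
The molecule carries 3 separate instances of an acyl chloride (-C(=O)Cl) meeting every constraint; each maps to a distinct set of atoms, giving 3 matches.

3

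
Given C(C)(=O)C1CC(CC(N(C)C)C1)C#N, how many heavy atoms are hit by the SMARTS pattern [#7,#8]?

The query [#7,#8] means: nitrogen or oxygen (comma = OR).
Check the 14 heavy atoms by environment: 11× C → no; 1× O → match; 2× N → match.
Summing the matching environments: 1 + 2 = 3 matching atoms.

3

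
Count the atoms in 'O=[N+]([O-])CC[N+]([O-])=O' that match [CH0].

0

Check the 8 heavy atoms by environment: 2× C (H2) → no; 2× N (charge +1, H0) → no; 2× O (charge -1, H0) → no; 2× O (H0) → no.
No environment satisfies the query, so 0 matching atoms.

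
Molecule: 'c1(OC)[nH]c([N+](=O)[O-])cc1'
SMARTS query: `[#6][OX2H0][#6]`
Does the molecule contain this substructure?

Yes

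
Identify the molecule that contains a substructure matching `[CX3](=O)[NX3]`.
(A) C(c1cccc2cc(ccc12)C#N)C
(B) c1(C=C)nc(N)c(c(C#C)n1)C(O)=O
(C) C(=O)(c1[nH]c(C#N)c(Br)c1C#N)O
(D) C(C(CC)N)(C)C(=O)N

[CX3](=O)[NX3] describes a carbonyl carbon bonded to a trivalent nitrogen (an amide).
(A) has a nitrile (-C#N) but the nitrile N is NX1 (triple-bonded), not NX3.
(B) has a carboxylic acid group (-C(=O)OH) but the carbonyl is bonded to O, not to an NX3 nitrogen.
(C) has a nitrile (-C#N) but the nitrile N is NX1 (triple-bonded), not NX3.
(D) contains a primary amide (-C(=O)NH2), which satisfies every atom and bond constraint.
So the answer is (D).

D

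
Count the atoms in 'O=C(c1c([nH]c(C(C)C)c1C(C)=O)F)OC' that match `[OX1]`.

2

Check the 16 heavy atoms by environment: 1× n (aromatic, X3) → no; 4× c (aromatic, X3) → no; 5× C (X4) → no; 2× C (X3) → no; 2× O (X1) → match; 1× F (X1) → no; 1× O (X2) → no.
That gives 2 matching atoms.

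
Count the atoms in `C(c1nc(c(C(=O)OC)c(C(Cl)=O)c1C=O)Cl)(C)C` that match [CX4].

4

The query [CX4] means: C with X4: aliphatic carbon with exactly 4 total connections (bonds + H).
Check the 19 heavy atoms by environment: 1× n (aromatic, X2) → no; 5× c (aromatic, X3) → no; 2× Cl (X1) → no; 4× C (X4) → match; 3× C (X3) → no; 3× O (X1) → no; 1× O (X2) → no.
That gives 4 matching atoms.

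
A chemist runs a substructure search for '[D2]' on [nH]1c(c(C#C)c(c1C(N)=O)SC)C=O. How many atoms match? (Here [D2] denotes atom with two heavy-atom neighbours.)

4

Check the 14 heavy atoms by environment: 1× n (aromatic, D2) → match; 4× c (aromatic, D3) → no; 1× C (D3) → no; 2× O (D1) → no; 1× N (D1) → no; 1× S (D2) → match; 2× C (D1) → no; 2× C (D2) → match.
Summing the matching environments: 1 + 1 + 2 = 4 matching atoms.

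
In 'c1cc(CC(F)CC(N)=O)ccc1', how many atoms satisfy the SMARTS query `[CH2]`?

2

The query [CH2] means: aliphatic carbon with exactly two hydrogens.
Check the 13 heavy atoms by environment: 2× C (H2) → match; 1× C (H1) → no; 1× c (aromatic, H0) → no; 5× c (aromatic, H1) → no; 1× C (H0) → no; 1× O (H0) → no; 1× N (H2) → no; 1× F (H0) → no.
That gives 2 matching atoms.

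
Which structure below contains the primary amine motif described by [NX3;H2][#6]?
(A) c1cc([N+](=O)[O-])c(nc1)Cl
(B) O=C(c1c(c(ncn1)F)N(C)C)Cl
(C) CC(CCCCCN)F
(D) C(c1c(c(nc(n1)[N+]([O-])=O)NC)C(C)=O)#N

C

[NX3;H2][#6] describes a trivalent nitrogen with two H attached to carbon (a primary amine).
(A) has a nitro group (-[N+](=O)[O-]) but the nitrogen is [N+] with no H, not NX3H2.
(B) has a dimethylamino group (-N(CH3)2) but the nitrogen has H0, not H2.
(C) contains a primary amino group (-NH2), which satisfies every atom and bond constraint.
(D) has an N-methylamino group (-NHCH3) but the nitrogen bears two carbons and only one H (H1), not H2.
So the answer is (C).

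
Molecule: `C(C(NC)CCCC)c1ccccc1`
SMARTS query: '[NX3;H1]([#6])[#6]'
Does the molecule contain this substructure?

Yes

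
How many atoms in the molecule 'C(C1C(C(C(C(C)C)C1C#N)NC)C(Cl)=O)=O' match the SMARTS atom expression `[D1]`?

Check the 17 heavy atoms by environment: 7× C (D3) → no; 2× O (D1) → match; 1× Cl (D1) → match; 2× C (D2) → no; 1× N (D1) → match; 1× N (D2) → no; 3× C (D1) → match.
Summing the matching environments: 2 + 1 + 1 + 3 = 7 matching atoms.

7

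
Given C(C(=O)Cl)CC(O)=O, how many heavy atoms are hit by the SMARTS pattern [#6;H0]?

2

The query [#6;H0] means: any carbon with no attached hydrogen.
Check the 8 heavy atoms by environment: 2× C (H2) → no; 2× C (H0) → match; 2× O (H0) → no; 1× Cl (H0) → no; 1× O (H1) → no.
That gives 2 matching atoms.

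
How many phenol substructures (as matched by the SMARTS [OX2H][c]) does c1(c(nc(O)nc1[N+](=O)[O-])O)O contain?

3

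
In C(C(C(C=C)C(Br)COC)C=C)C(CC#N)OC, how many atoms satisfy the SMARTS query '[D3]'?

4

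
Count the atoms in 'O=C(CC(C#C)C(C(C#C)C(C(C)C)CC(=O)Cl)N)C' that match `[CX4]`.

10

Check the 20 heavy atoms by environment: 10× C (X4) → match; 2× C (X3) → no; 2× O (X1) → no; 1× N (X3) → no; 1× Cl (X1) → no; 4× C (X2) → no.
That gives 10 matching atoms.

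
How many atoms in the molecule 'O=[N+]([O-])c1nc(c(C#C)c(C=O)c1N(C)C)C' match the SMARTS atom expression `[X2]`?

The query [X2] means: any atom with exactly two total connections (bonds + H).
Check the 17 heavy atoms by environment: 1× n (aromatic, X2) → match; 5× c (aromatic, X3) → no; 1× C (X3) → no; 2× O (X1) → no; 3× C (X4) → no; 1× N (X3) → no; 2× C (X2) → match; 1× N (charge +1, X3) → no; 1× O (charge -1, X1) → no.
Summing the matching environments: 1 + 2 = 3 matching atoms.

3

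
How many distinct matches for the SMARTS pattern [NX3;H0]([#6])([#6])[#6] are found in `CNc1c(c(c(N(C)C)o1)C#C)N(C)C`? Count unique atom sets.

2

[NX3;H0]([#6])([#6])[#6] is the SMARTS for a tertiary amine: a trivalent nitrogen with no H, bonded to three carbons.
The molecule carries 2 separate instances of a dimethylamino group (-N(CH3)2) meeting every constraint; each maps to a distinct set of atoms, giving 2 matches.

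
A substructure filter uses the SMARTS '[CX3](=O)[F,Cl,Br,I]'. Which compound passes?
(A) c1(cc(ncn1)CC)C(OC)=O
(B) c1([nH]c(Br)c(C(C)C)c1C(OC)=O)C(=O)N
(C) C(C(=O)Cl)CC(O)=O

C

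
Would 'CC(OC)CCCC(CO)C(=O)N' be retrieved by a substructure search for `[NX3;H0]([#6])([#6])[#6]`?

The pattern [NX3;H0]([#6])([#6])[#6] describes a trivalent nitrogen with no H, bonded to three carbons — a tertiary amine.
The closest candidate here is a primary amide (-C(=O)NH2), but the amide nitrogen has H2 and only one carbon neighbour. No other fragment satisfies the full query, so there is no match.

No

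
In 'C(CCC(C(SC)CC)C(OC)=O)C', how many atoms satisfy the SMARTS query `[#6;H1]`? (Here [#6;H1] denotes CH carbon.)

Check the 14 heavy atoms by environment: 4× C (H2) → no; 2× C (H1) → match; 4× C (H3) → no; 1× C (H0) → no; 2× O (H0) → no; 1× S (H0) → no.
That gives 2 matching atoms.

2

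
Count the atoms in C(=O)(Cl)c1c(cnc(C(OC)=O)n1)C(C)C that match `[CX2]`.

0

The query [CX2] means: C with X2: aliphatic carbon with exactly 2 total connections.
Check the 16 heavy atoms by environment: 2× n (aromatic, X2) → no; 4× c (aromatic, X3) → no; 2× C (X3) → no; 2× O (X1) → no; 1× O (X2) → no; 4× C (X4) → no; 1× Cl (X1) → no.
No environment satisfies the query, so 0 matching atoms.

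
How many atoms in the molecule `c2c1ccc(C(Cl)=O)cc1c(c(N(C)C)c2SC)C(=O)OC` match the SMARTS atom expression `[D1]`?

7

The query [D1] means: atom with exactly one heavy-atom neighbour (degree 1).
Check the 22 heavy atoms by environment: 6× c (aromatic, D3) → no; 4× c (aromatic, D2) → no; 2× C (D3) → no; 2× O (D1) → match; 1× Cl (D1) → match; 1× N (D3) → no; 4× C (D1) → match; 1× O (D2) → no; 1× S (D2) → no.
Summing the matching environments: 2 + 1 + 4 = 7 matching atoms.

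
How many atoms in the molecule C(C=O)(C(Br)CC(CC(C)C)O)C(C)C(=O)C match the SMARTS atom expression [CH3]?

Check the 17 heavy atoms by environment: 2× C (H2) → no; 6× C (H1) → no; 4× C (H3) → match; 1× C (H0) → no; 2× O (H0) → no; 1× O (H1) → no; 1× Br (H0) → no.
That gives 4 matching atoms.

4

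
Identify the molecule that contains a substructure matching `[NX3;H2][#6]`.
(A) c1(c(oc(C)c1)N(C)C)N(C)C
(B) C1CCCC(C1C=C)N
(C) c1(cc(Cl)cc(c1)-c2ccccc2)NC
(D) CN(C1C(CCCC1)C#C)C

B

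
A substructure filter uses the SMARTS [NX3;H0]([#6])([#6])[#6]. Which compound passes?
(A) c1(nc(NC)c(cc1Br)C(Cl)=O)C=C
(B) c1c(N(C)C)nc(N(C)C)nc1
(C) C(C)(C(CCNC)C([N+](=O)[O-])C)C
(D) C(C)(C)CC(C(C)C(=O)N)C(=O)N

[NX3;H0]([#6])([#6])[#6] describes a trivalent nitrogen with no H, bonded to three carbons (a tertiary amine).
(A) has an N-methylamino group (-NHCH3) but the nitrogen still has one H (H1), not H0.
(B) contains a dimethylamino group (-N(CH3)2), which satisfies every atom and bond constraint.
(C) has an N-methylamino group (-NHCH3) but the nitrogen still has one H (H1), not H0.
(D) has a primary amide (-C(=O)NH2) but the amide nitrogen has H2 and only one carbon neighbour.
So the answer is (B).

B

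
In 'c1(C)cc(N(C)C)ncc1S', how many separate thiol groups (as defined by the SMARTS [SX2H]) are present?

[SX2H] is the SMARTS for a thiol: an aliphatic sulfur with two connections, one being H.
Exactly one fragment in the molecule meets all constraints, giving 1 match.

1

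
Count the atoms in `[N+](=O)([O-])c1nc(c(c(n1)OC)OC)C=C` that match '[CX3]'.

2

The query [CX3] means: C with X3: aliphatic carbon with exactly 3 total connections.
Check the 15 heavy atoms by environment: 2× n (aromatic, X2) → no; 4× c (aromatic, X3) → no; 2× O (X2) → no; 2× C (X4) → no; 2× C (X3) → match; 1× N (charge +1, X3) → no; 1× O (charge -1, X1) → no; 1× O (X1) → no.
That gives 2 matching atoms.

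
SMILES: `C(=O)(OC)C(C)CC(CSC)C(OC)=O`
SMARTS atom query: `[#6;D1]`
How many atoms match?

4

The query [#6;D1] means: carbon bonded to exactly one heavy atom.
Check the 15 heavy atoms by environment: 2× C (D2) → no; 4× C (D3) → no; 4× C (D1) → match; 2× O (D1) → no; 2× O (D2) → no; 1× S (D2) → no.
That gives 4 matching atoms.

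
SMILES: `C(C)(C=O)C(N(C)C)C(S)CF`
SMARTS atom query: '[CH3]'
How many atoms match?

The query [CH3] means: aliphatic carbon with exactly three hydrogens.
Check the 12 heavy atoms by environment: 1× C (H2) → no; 4× C (H1) → no; 3× C (H3) → match; 1× N (H0) → no; 1× O (H0) → no; 1× F (H0) → no; 1× S (H1) → no.
That gives 3 matching atoms.

3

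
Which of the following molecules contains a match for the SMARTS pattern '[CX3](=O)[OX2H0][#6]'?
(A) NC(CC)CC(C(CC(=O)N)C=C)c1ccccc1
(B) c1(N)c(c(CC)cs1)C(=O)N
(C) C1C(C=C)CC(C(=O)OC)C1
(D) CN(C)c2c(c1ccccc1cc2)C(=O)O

C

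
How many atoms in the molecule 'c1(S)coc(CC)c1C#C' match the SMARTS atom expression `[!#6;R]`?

The query [!#6;R] means: non-carbon atom that is part of a ring.
Check the 10 heavy atoms by environment: 1× o (aromatic, in 5-ring) → match; 4× c (aromatic, in 5-ring) → no; 1× S (acyclic) → no; 4× C (acyclic) → no.
That gives 1 matching atom.

1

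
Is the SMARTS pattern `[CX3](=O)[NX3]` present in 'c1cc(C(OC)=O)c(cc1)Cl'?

The pattern [CX3](=O)[NX3] describes a carbonyl carbon bonded to a trivalent nitrogen — an amide.
The closest candidate here is a methyl-ester group (-C(=O)OCH3), but the carbonyl is bonded to O, not to an NX3 nitrogen. No other fragment satisfies the full query, so there is no match.

No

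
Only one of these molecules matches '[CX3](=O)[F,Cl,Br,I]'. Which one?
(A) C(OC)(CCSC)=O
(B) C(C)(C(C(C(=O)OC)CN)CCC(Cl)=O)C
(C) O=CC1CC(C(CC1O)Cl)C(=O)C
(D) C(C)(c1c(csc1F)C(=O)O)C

[CX3](=O)[F,Cl,Br,I] describes a carbonyl carbon bonded to a halogen (an acyl halide).
(A) has a methyl-ester group (-C(=O)OCH3) but the carbonyl is bonded to -O-C, not to a halogen.
(B) contains an acyl chloride (-C(=O)Cl), which satisfies every atom and bond constraint.
(C) has a chloro substituent but the Cl is not on a carbonyl carbon.
(D) has a carboxylic acid group (-C(=O)OH) but the carbonyl is bonded to -OH, not to a halogen.
So the answer is (B).

B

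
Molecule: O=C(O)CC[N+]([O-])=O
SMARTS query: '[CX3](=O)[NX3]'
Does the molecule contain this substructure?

The pattern [CX3](=O)[NX3] describes a carbonyl carbon bonded to a trivalent nitrogen — an amide.
The closest candidate here is a carboxylic acid group (-C(=O)OH), but the carbonyl is bonded to O, not to an NX3 nitrogen. No other fragment satisfies the full query, so there is no match.

No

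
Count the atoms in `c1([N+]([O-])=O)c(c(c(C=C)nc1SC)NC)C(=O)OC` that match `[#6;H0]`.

6

The query [#6;H0] means: any carbon with no attached hydrogen.
Check the 19 heavy atoms by environment: 1× n (aromatic, H0) → no; 5× c (aromatic, H0) → match; 1× N (charge +1, H0) → no; 1× O (charge -1, H0) → no; 3× O (H0) → no; 1× C (H1) → no; 1× C (H2) → no; 1× N (H1) → no; 3× C (H3) → no; 1× S (H0) → no; 1× C (H0) → match.
Summing the matching environments: 5 + 1 = 6 matching atoms.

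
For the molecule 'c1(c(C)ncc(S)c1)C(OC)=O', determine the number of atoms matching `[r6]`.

The query [r6] means: r6 matches atoms in a six-membered ring.
Check the 12 heavy atoms by environment: 1× n (aromatic, in 6-ring) → match; 5× c (aromatic, in 6-ring) → match; 3× C (acyclic) → no; 2× O (acyclic) → no; 1× S (acyclic) → no.
Summing the matching environments: 1 + 5 = 6 matching atoms.

6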